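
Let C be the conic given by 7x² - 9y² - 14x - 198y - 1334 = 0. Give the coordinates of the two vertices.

(-5, -11) and (7, -11)

Group the x- and y-terms: 7(x² - 2x) -9(y² + 22y) = 1334
Complete the square: 7(x - 1)² -9(y + 11)² = 1334 + 7 - 1089 = 252
Divide by 252: (x - 1)²/36 - (y + 11)²/28 = 1
Hyperbola, center (1, -11), transverse axis horizontal; a² = 36, b² = 28.
a = 6. Vertices at (h ± a, k).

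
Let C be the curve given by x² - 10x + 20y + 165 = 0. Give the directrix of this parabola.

y = -2

Only x is squared. Complete the square in x: (x - 5)² = -20(y + 7).
Vertex (5, -7); 4p = -20 so p = -5. Opens down.
Directrix is the horizontal line y = k − p = -7 − (-5) = -2.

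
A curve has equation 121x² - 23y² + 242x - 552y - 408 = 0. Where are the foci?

Group the x- and y-terms: 121(x² + 2x) -23(y² + 24y) = 408
121(x + 1)² -23(y + 12)² = 408 + 121 - 3312 = -2783
Dividing both sides by -2783: (y + 12)²/121 - (x + 1)²/23 = 1
Hyperbola, center (-1, -12), transverse axis vertical; a² = 121, b² = 23.
c² = a² + b² = 121 + 23 = 144, so c = 12.
Foci lie on the vertical axis through the center: (h, k ± c).

(-1, -24) and (-1, 0)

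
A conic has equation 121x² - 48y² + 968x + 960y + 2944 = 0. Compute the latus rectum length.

96/11

Group the x- and y-terms: 121(x² + 8x) -48(y² - 20y) = -2944
Complete the square: 121(x + 4)² -48(y - 10)² = -2944 + 1936 - 4800 = -5808
Dividing both sides by -5808: (y - 10)²/121 - (x + 4)²/48 = 1
Hyperbola, center (-4, 10), transverse axis vertical; a² = 121, b² = 48.
Latus rectum length = 2b²/a = 2·48/11 = 96/11.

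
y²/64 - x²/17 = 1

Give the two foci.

Center (0, 0). The positive term is the y-term, so the transverse axis is vertical; a² = 64, b² = 17.
c² = a² + b² = 64 + 17 = 81, so c = 9.
Foci lie on the vertical axis through the center: (h, k ± c).

(0, -9) and (0, 9)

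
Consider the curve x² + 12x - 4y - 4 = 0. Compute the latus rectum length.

Only x is squared. Complete the square in x: (x + 6)² = 4(y + 10).
Vertex (-6, -10); 4p = 4 so p = 1. Opens up.
Latus rectum length = |4p| = 4.

4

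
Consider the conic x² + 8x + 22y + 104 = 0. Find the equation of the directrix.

Only x is squared. Complete the square in x: (x + 4)² = -22(y + 4).
Vertex (-4, -4); 4p = -22 so p = -11/2. Opens down.
Directrix is the horizontal line y = k − p = -4 − (-11/2) = 3/2.

y = 3/2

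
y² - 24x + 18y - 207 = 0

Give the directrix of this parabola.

x = -18

Only y is squared. Complete the square in y: (y + 9)² = 24(x + 12).
Vertex (-12, -9); 4p = 24 so p = 6. Opens right.
Directrix is the vertical line x = h − p = -12 − (6) = -18.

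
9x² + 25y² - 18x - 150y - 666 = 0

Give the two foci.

(-7, 3) and (9, 3)

Collect terms: 9(x² - 2x) + 25(y² - 6y) = 666
Complete the square in x and y: 9(x - 1)² + 25(y - 3)² = 666 + 9 + 225 = 900
Divide through by 900 to get (x - 1)²/100 + (y - 3)²/36 = 1.
Ellipse, center (1, 3), major axis horizontal; a² = 100, b² = 36.
c² = a² - b² = 100 - 36 = 64, so c = 8.
Foci lie on the horizontal axis through the center: (h ± c, k).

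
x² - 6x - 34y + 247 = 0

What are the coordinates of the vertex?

Only x is squared. Complete the square in x: (x - 3)² = 34(y - 7).
Vertex (3, 7); 4p = 34 so p = 17/2. Opens up.

(3, 7)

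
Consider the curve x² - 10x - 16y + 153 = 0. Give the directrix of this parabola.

y = 4

Only x is squared. Complete the square in x: (x - 5)² = 16(y - 8).
Vertex (5, 8); 4p = 16 so p = 4. Opens up.
Directrix is the horizontal line y = k − p = 8 − (4) = 4.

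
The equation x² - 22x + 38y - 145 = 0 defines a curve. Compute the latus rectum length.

38

Only x is squared. Complete the square in x: (x - 11)² = -38(y - 7).
Vertex (11, 7); 4p = -38 so p = -19/2. Opens down.
Latus rectum length = |4p| = 38.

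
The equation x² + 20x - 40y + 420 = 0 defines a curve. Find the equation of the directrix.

Only x is squared. Complete the square in x: (x + 10)² = 40(y - 8).
Vertex (-10, 8); 4p = 40 so p = 10. Opens up.
Directrix is the horizontal line y = k − p = 8 − (10) = -2.

y = -2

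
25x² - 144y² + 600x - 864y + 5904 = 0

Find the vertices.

Collect terms: 25(x² + 24x) -144(y² + 6y) = -5904
Complete the square: 25(x + 12)² -144(y + 3)² = -5904 + 3600 - 1296 = -3600
Dividing both sides by -3600: (y + 3)²/25 - (x + 12)²/144 = 1
Hyperbola, center (-12, -3), transverse axis vertical; a² = 25, b² = 144.
a = 5. Vertices at (h, k ± a).

(-12, -8) and (-12, 2)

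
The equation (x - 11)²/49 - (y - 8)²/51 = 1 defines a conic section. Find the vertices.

(4, 8) and (18, 8)

Center (11, 8). The positive term is the x-term, so the transverse axis is horizontal; a² = 49, b² = 51.
a = 7. Vertices at (h ± a, k).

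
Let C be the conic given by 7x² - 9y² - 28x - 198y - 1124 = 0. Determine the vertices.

(-1, -11) and (5, -11)

Group: 7(x² - 4x) -9(y² + 22y) = 1124
Complete the square in x and y: 7(x - 2)² -9(y + 11)² = 1124 + 28 - 1089 = 63
Dividing both sides by 63: (x - 2)²/9 - (y + 11)²/7 = 1
Hyperbola, center (2, -11), transverse axis horizontal; a² = 9, b² = 7.
a = 3. Vertices at (h ± a, k).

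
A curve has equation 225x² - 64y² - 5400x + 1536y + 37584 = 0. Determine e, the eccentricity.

e = 17/15

Collect terms: 225(x² - 24x) -64(y² - 24y) = -37584
225(x - 12)² -64(y - 12)² = -37584 + 32400 - 9216 = -14400
Divide through by -14400 to get (y - 12)²/225 - (x - 12)²/64 = 1.
Hyperbola, center (12, 12), transverse axis vertical; a² = 225, b² = 64.
c² = a² + b² = 289, so c = 17.
e = c/a = 17/15.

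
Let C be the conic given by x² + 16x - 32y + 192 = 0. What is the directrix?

y = -4

Only x is squared. Complete the square in x: (x + 8)² = 32(y - 4).
Vertex (-8, 4); 4p = 32 so p = 8. Opens up.
Directrix is the horizontal line y = k − p = 4 − (8) = -4.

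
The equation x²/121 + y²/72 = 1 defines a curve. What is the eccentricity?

Center (0, 0). The larger denominator 121 sits under the x-term, so the major axis is horizontal; a² = 121, b² = 72.
c² = a² - b² = 49, so c = 7.
e = c/a = 7/11.

e = 7/11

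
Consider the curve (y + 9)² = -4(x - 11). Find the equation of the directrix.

x = 12

Vertex (11, -9); 4p = -4 so p = -1. Opens left.
Directrix is the vertical line x = h − p = 11 − (-1) = 12.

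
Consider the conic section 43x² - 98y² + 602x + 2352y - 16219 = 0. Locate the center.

Collect terms: 43(x² + 14x) -98(y² - 24y) = 16219
Completing the square gives 43(x + 7)² -98(y - 12)² = 16219 + 2107 - 14112 = 4214.
Divide through by 4214 to get (x + 7)²/98 - (y - 12)²/43 = 1.
Hyperbola with center (-7, 12).

(-7, 12)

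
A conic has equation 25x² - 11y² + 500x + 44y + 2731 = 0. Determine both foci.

Group the x- and y-terms: 25(x² + 20x) -11(y² - 4y) = -2731
25(x + 10)² -11(y - 2)² = -2731 + 2500 - 44 = -275
Divide through by -275 to get (y - 2)²/25 - (x + 10)²/11 = 1.
Hyperbola, center (-10, 2), transverse axis vertical; a² = 25, b² = 11.
c² = a² + b² = 25 + 11 = 36, so c = 6.
Foci lie on the vertical axis through the center: (h, k ± c).

(-10, -4) and (-10, 8)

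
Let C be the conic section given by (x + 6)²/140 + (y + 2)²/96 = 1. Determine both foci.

Center (-6, -2). The larger denominator 140 sits under the x-term, so the major axis is horizontal; a² = 140, b² = 96.
c² = a² - b² = 140 - 96 = 44, so c = 2√11.
Foci lie on the horizontal axis through the center: (h ± c, k).

(-6 - 2√11, -2) and (-6 + 2√11, -2)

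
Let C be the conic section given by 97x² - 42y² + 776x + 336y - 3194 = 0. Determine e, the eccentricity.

Group: 97(x² + 8x) -42(y² - 8y) = 3194
97(x + 4)² -42(y - 4)² = 3194 + 1552 - 672 = 4074
Dividing both sides by 4074: (x + 4)²/42 - (y - 4)²/97 = 1
Hyperbola, center (-4, 4), transverse axis horizontal; a² = 42, b² = 97.
c² = a² + b² = 139, so c = √139.
e = c/a = √139/√42 = √5838/42.

e = √5838/42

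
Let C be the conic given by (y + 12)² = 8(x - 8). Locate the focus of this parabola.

(10, -12)

Vertex (8, -12); 4p = 8 so p = 2. Opens right.
Focus is p units from the vertex along the axis: (h + p, k).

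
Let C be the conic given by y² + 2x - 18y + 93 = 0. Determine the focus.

Only y is squared. Complete the square in y: (y - 9)² = -2(x + 6).
Vertex (-6, 9); 4p = -2 so p = -1/2. Opens left.
Focus is p units from the vertex along the axis: (h + p, k).

(-13/2, 9)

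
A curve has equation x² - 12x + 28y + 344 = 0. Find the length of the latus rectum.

Only x is squared. Complete the square in x: (x - 6)² = -28(y + 11).
Vertex (6, -11); 4p = -28 so p = -7. Opens down.
Latus rectum length = |4p| = 28.

28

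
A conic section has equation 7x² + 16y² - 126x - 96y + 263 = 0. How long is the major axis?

16

Collect terms: 7(x² - 18x) + 16(y² - 6y) = -263
Complete the square in x and y: 7(x - 9)² + 16(y - 3)² = -263 + 567 + 144 = 448
Dividing both sides by 448: (x - 9)²/64 + (y - 3)²/28 = 1
Ellipse, center (9, 3), major axis horizontal; a² = 64, b² = 28.
a² = 64 so a = 8; the major axis has length 2a = 16.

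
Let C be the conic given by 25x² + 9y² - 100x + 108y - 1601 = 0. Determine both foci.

(2, -18) and (2, 6)

Rearranging, 25(x² - 4x) + 9(y² + 12y) = 1601.
Complete the square: 25(x - 2)² + 9(y + 6)² = 1601 + 100 + 324 = 2025
Divide by 2025: (x - 2)²/81 + (y + 6)²/225 = 1
Ellipse, center (2, -6), major axis vertical; a² = 225, b² = 81.
c² = a² - b² = 225 - 81 = 144, so c = 12.
Foci lie on the vertical axis through the center: (h, k ± c).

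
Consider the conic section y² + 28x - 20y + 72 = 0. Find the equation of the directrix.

Only y is squared. Complete the square in y: (y - 10)² = -28(x - 1).
Vertex (1, 10); 4p = -28 so p = -7. Opens left.
Directrix is the vertical line x = h − p = 1 − (-7) = 8.

x = 8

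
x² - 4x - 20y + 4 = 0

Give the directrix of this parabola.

Only x is squared. Complete the square in x: (x - 2)² = 20y.
Vertex (2, 0); 4p = 20 so p = 5. Opens up.
Directrix is the horizontal line y = k − p = 0 − (5) = -5.

y = -5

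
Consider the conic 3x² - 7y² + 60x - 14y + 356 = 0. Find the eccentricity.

e = √30/3

Group the x- and y-terms: 3(x² + 20x) -7(y² + 2y) = -356
Complete the square: 3(x + 10)² -7(y + 1)² = -356 + 300 - 7 = -63
Dividing both sides by -63: (y + 1)²/9 - (x + 10)²/21 = 1
Hyperbola, center (-10, -1), transverse axis vertical; a² = 9, b² = 21.
c² = a² + b² = 30, so c = √30.
e = c/a = √30/3.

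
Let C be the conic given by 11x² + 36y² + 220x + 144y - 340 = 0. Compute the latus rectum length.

22/3

Group the x- and y-terms: 11(x² + 20x) + 36(y² + 4y) = 340
11(x + 10)² + 36(y + 2)² = 340 + 1100 + 144 = 1584
Divide through by 1584 to get (x + 10)²/144 + (y + 2)²/44 = 1.
Ellipse, center (-10, -2), major axis horizontal; a² = 144, b² = 44.
Latus rectum length = 2b²/a = 2·44/12 = 22/3.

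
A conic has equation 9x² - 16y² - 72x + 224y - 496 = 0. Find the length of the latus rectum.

32/3

Rearranging, 9(x² - 8x) -16(y² - 14y) = 496.
9(x - 4)² -16(y - 7)² = 496 + 144 - 784 = -144
Divide through by -144 to get (y - 7)²/9 - (x - 4)²/16 = 1.
Hyperbola, center (4, 7), transverse axis vertical; a² = 9, b² = 16.
Latus rectum length = 2b²/a = 2·16/3 = 32/3.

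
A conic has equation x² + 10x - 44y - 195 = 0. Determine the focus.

(-5, 6)

Only x is squared. Complete the square in x: (x + 5)² = 44(y + 5).
Vertex (-5, -5); 4p = 44 so p = 11. Opens up.
Focus is p units from the vertex along the axis: (h, k + p).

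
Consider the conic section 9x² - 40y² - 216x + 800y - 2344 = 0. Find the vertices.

(12, 7) and (12, 13)

9(x² - 24x) -40(y² - 20y) = 2344
Completing the square gives 9(x - 12)² -40(y - 10)² = 2344 + 1296 - 4000 = -360.
Divide by -360: (y - 10)²/9 - (x - 12)²/40 = 1
Hyperbola, center (12, 10), transverse axis vertical; a² = 9, b² = 40.
a = 3. Vertices at (h, k ± a).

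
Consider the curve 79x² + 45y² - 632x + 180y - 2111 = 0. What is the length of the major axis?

2√79

Rearranging, 79(x² - 8x) + 45(y² + 4y) = 2111.
Completing the square gives 79(x - 4)² + 45(y + 2)² = 2111 + 1264 + 180 = 3555.
Divide through by 3555 to get (x - 4)²/45 + (y + 2)²/79 = 1.
Ellipse, center (4, -2), major axis vertical; a² = 79, b² = 45.
a² = 79 so a = √79; the major axis has length 2a = 2√79.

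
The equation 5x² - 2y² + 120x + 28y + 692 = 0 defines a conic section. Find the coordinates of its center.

5(x² + 24x) -2(y² - 14y) = -692
Complete the square: 5(x + 12)² -2(y - 7)² = -692 + 720 - 98 = -70
Divide through by -70 to get (y - 7)²/35 - (x + 12)²/14 = 1.
Hyperbola with center (-12, 7).

(-12, 7)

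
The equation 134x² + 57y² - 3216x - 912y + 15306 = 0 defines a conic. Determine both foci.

134(x² - 24x) + 57(y² - 16y) = -15306
Complete the square: 134(x - 12)² + 57(y - 8)² = -15306 + 19296 + 3648 = 7638
Dividing both sides by 7638: (x - 12)²/57 + (y - 8)²/134 = 1
Ellipse, center (12, 8), major axis vertical; a² = 134, b² = 57.
c² = a² - b² = 134 - 57 = 77, so c = √77.
Foci lie on the vertical axis through the center: (h, k ± c).

(12, 8 - √77) and (12, 8 + √77)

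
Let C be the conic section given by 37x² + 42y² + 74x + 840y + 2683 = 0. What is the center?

Group: 37(x² + 2x) + 42(y² + 20y) = -2683
37(x + 1)² + 42(y + 10)² = -2683 + 37 + 4200 = 1554
Divide through by 1554 to get (x + 1)²/42 + (y + 10)²/37 = 1.
Ellipse with center (-1, -10).

(-1, -10)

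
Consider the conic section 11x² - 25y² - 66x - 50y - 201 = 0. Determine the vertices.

(-2, -1) and (8, -1)

Rearranging, 11(x² - 6x) -25(y² + 2y) = 201.
11(x - 3)² -25(y + 1)² = 201 + 99 - 25 = 275
Divide by 275: (x - 3)²/25 - (y + 1)²/11 = 1
Hyperbola, center (3, -1), transverse axis horizontal; a² = 25, b² = 11.
a = 5. Vertices at (h ± a, k).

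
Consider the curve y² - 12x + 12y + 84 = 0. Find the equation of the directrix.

x = 1

Only y is squared. Complete the square in y: (y + 6)² = 12(x - 4).
Vertex (4, -6); 4p = 12 so p = 3. Opens right.
Directrix is the vertical line x = h − p = 4 − (3) = 1.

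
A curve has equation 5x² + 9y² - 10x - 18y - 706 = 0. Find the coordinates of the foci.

Collect terms: 5(x² - 2x) + 9(y² - 2y) = 706
5(x - 1)² + 9(y - 1)² = 706 + 5 + 9 = 720
Divide by 720: (x - 1)²/144 + (y - 1)²/80 = 1
Ellipse, center (1, 1), major axis horizontal; a² = 144, b² = 80.
c² = a² - b² = 144 - 80 = 64, so c = 8.
Foci lie on the horizontal axis through the center: (h ± c, k).

(-7, 1) and (9, 1)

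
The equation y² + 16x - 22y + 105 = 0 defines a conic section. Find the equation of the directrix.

x = 5

Only y is squared. Complete the square in y: (y - 11)² = -16(x - 1).
Vertex (1, 11); 4p = -16 so p = -4. Opens left.
Directrix is the vertical line x = h − p = 1 − (-4) = 5.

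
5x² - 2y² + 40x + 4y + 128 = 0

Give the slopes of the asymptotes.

Collect terms: 5(x² + 8x) -2(y² - 2y) = -128
Completing the square gives 5(x + 4)² -2(y - 1)² = -128 + 80 - 2 = -50.
Dividing both sides by -50: (y - 1)²/25 - (x + 4)²/10 = 1
Hyperbola, center (-4, 1), transverse axis vertical; a² = 25, b² = 10.
For a vertical hyperbola the asymptotes have slope ±a/b.
Here that is ±5/√10 = ±√10/2.

√10/2 and -√10/2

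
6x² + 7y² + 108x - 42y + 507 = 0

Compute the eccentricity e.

Collect terms: 6(x² + 18x) + 7(y² - 6y) = -507
Complete the square: 6(x + 9)² + 7(y - 3)² = -507 + 486 + 63 = 42
Divide through by 42 to get (x + 9)²/7 + (y - 3)²/6 = 1.
Ellipse, center (-9, 3), major axis horizontal; a² = 7, b² = 6.
c² = a² - b² = 1, so c = 1.
e = c/a = 1/√7 = √7/7.

e = √7/7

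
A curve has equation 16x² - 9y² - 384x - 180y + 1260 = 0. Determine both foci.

(7, -10) and (17, -10)

Group the x- and y-terms: 16(x² - 24x) -9(y² + 20y) = -1260
Complete the square in x and y: 16(x - 12)² -9(y + 10)² = -1260 + 2304 - 900 = 144
Divide through by 144 to get (x - 12)²/9 - (y + 10)²/16 = 1.
Hyperbola, center (12, -10), transverse axis horizontal; a² = 9, b² = 16.
c² = a² + b² = 9 + 16 = 25, so c = 5.
Foci lie on the horizontal axis through the center: (h ± c, k).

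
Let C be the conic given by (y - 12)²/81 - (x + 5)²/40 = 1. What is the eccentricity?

e = 11/9

Center (-5, 12). The positive term is the y-term, so the transverse axis is vertical; a² = 81, b² = 40.
c² = a² + b² = 121, so c = 11.
e = c/a = 11/9.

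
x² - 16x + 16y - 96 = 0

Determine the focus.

(8, 6)

Only x is squared. Complete the square in x: (x - 8)² = -16(y - 10).
Vertex (8, 10); 4p = -16 so p = -4. Opens down.
Focus is p units from the vertex along the axis: (h, k + p).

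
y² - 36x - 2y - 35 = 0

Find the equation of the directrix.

Only y is squared. Complete the square in y: (y - 1)² = 36(x + 1).
Vertex (-1, 1); 4p = 36 so p = 9. Opens right.
Directrix is the vertical line x = h − p = -1 − (9) = -10.

x = -10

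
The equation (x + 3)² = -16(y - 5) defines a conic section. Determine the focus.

(-3, 1)

Vertex (-3, 5); 4p = -16 so p = -4. Opens down.
Focus is p units from the vertex along the axis: (h, k + p).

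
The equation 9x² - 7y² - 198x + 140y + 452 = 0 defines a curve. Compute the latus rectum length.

14/3

Collect terms: 9(x² - 22x) -7(y² - 20y) = -452
Complete the square: 9(x - 11)² -7(y - 10)² = -452 + 1089 - 700 = -63
Dividing both sides by -63: (y - 10)²/9 - (x - 11)²/7 = 1
Hyperbola, center (11, 10), transverse axis vertical; a² = 9, b² = 7.
Latus rectum length = 2b²/a = 2·7/3 = 14/3.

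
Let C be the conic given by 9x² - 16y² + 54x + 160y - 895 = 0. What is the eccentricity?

e = 5/4

9(x² + 6x) -16(y² - 10y) = 895
Completing the square gives 9(x + 3)² -16(y - 5)² = 895 + 81 - 400 = 576.
Divide through by 576 to get (x + 3)²/64 - (y - 5)²/36 = 1.
Hyperbola, center (-3, 5), transverse axis horizontal; a² = 64, b² = 36.
c² = a² + b² = 100, so c = 10.
e = c/a = 10/8 = 5/4.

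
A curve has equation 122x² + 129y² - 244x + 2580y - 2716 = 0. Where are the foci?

122(x² - 2x) + 129(y² + 20y) = 2716
Completing the square gives 122(x - 1)² + 129(y + 10)² = 2716 + 122 + 12900 = 15738.
Divide by 15738: (x - 1)²/129 + (y + 10)²/122 = 1
Ellipse, center (1, -10), major axis horizontal; a² = 129, b² = 122.
c² = a² - b² = 129 - 122 = 7, so c = √7.
Foci lie on the horizontal axis through the center: (h ± c, k).

(1 - √7, -10) and (1 + √7, -10)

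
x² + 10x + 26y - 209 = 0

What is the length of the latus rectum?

Only x is squared. Complete the square in x: (x + 5)² = -26(y - 9).
Vertex (-5, 9); 4p = -26 so p = -13/2. Opens down.
Latus rectum length = |4p| = 26.

26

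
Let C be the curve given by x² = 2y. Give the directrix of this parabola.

Vertex (0, 0); 4p = 2 so p = 1/2. Opens up.
Directrix is the horizontal line y = k − p = 0 − (1/2) = -1/2.

y = -1/2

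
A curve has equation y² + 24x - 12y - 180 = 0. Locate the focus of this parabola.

(3, 6)

Only y is squared. Complete the square in y: (y - 6)² = -24(x - 9).
Vertex (9, 6); 4p = -24 so p = -6. Opens left.
Focus is p units from the vertex along the axis: (h + p, k).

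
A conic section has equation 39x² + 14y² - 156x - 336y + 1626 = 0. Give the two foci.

Group the x- and y-terms: 39(x² - 4x) + 14(y² - 24y) = -1626
Complete the square: 39(x - 2)² + 14(y - 12)² = -1626 + 156 + 2016 = 546
Divide through by 546 to get (x - 2)²/14 + (y - 12)²/39 = 1.
Ellipse, center (2, 12), major axis vertical; a² = 39, b² = 14.
c² = a² - b² = 39 - 14 = 25, so c = 5.
Foci lie on the vertical axis through the center: (h, k ± c).

(2, 7) and (2, 17)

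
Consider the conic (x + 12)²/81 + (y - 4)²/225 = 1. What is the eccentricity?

e = 4/5

Center (-12, 4). The larger denominator 225 sits under the y-term, so the major axis is vertical; a² = 225, b² = 81.
c² = a² - b² = 144, so c = 12.
e = c/a = 12/15 = 4/5.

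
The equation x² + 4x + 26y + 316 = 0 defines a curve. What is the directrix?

Only x is squared. Complete the square in x: (x + 2)² = -26(y + 12).
Vertex (-2, -12); 4p = -26 so p = -13/2. Opens down.
Directrix is the horizontal line y = k − p = -12 − (-13/2) = -11/2.

y = -11/2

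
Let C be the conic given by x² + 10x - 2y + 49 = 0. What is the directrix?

y = 23/2

Only x is squared. Complete the square in x: (x + 5)² = 2(y - 12).
Vertex (-5, 12); 4p = 2 so p = 1/2. Opens up.
Directrix is the horizontal line y = k − p = 12 − (1/2) = 23/2.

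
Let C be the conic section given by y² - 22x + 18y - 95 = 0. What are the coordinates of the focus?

(-5/2, -9)

Only y is squared. Complete the square in y: (y + 9)² = 22(x + 8).
Vertex (-8, -9); 4p = 22 so p = 11/2. Opens right.
Focus is p units from the vertex along the axis: (h + p, k).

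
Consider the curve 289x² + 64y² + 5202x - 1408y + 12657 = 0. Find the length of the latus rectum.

289(x² + 18x) + 64(y² - 22y) = -12657
289(x + 9)² + 64(y - 11)² = -12657 + 23409 + 7744 = 18496
Dividing both sides by 18496: (x + 9)²/64 + (y - 11)²/289 = 1
Ellipse, center (-9, 11), major axis vertical; a² = 289, b² = 64.
Latus rectum length = 2b²/a = 2·64/17 = 128/17.

128/17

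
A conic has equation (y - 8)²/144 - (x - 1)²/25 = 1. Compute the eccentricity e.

Center (1, 8). The positive term is the y-term, so the transverse axis is vertical; a² = 144, b² = 25.
c² = a² + b² = 169, so c = 13.
e = c/a = 13/12.

e = 13/12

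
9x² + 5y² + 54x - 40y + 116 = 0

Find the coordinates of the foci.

(-3, 2) and (-3, 6)

Group: 9(x² + 6x) + 5(y² - 8y) = -116
Complete the square in x and y: 9(x + 3)² + 5(y - 4)² = -116 + 81 + 80 = 45
Dividing both sides by 45: (x + 3)²/5 + (y - 4)²/9 = 1
Ellipse, center (-3, 4), major axis vertical; a² = 9, b² = 5.
c² = a² - b² = 9 - 5 = 4, so c = 2.
Foci lie on the vertical axis through the center: (h, k ± c).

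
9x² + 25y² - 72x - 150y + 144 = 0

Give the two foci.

Collect terms: 9(x² - 8x) + 25(y² - 6y) = -144
Completing the square gives 9(x - 4)² + 25(y - 3)² = -144 + 144 + 225 = 225.
Divide through by 225 to get (x - 4)²/25 + (y - 3)²/9 = 1.
Ellipse, center (4, 3), major axis horizontal; a² = 25, b² = 9.
c² = a² - b² = 25 - 9 = 16, so c = 4.
Foci lie on the horizontal axis through the center: (h ± c, k).

(0, 3) and (8, 3)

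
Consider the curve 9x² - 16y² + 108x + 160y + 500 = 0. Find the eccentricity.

e = 5/3

Group: 9(x² + 12x) -16(y² - 10y) = -500
Completing the square gives 9(x + 6)² -16(y - 5)² = -500 + 324 - 400 = -576.
Dividing both sides by -576: (y - 5)²/36 - (x + 6)²/64 = 1
Hyperbola, center (-6, 5), transverse axis vertical; a² = 36, b² = 64.
c² = a² + b² = 100, so c = 10.
e = c/a = 10/6 = 5/3.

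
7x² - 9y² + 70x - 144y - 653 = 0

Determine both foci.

Collect terms: 7(x² + 10x) -9(y² + 16y) = 653
7(x + 5)² -9(y + 8)² = 653 + 175 - 576 = 252
Divide by 252: (x + 5)²/36 - (y + 8)²/28 = 1
Hyperbola, center (-5, -8), transverse axis horizontal; a² = 36, b² = 28.
c² = a² + b² = 36 + 28 = 64, so c = 8.
Foci lie on the horizontal axis through the center: (h ± c, k).

(-13, -8) and (3, -8)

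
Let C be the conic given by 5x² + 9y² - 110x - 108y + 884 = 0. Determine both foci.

Collect terms: 5(x² - 22x) + 9(y² - 12y) = -884
5(x - 11)² + 9(y - 6)² = -884 + 605 + 324 = 45
Divide through by 45 to get (x - 11)²/9 + (y - 6)²/5 = 1.
Ellipse, center (11, 6), major axis horizontal; a² = 9, b² = 5.
c² = a² - b² = 9 - 5 = 4, so c = 2.
Foci lie on the horizontal axis through the center: (h ± c, k).

(9, 6) and (13, 6)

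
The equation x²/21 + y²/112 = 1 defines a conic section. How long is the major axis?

8√7

Center (0, 0). The larger denominator 112 sits under the y-term, so the major axis is vertical; a² = 112, b² = 21.
a² = 112 so a = 4√7; the major axis has length 2a = 8√7.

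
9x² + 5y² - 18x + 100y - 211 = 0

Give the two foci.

(1, -18) and (1, -2)

Collect terms: 9(x² - 2x) + 5(y² + 20y) = 211
Complete the square in x and y: 9(x - 1)² + 5(y + 10)² = 211 + 9 + 500 = 720
Divide through by 720 to get (x - 1)²/80 + (y + 10)²/144 = 1.
Ellipse, center (1, -10), major axis vertical; a² = 144, b² = 80.
c² = a² - b² = 144 - 80 = 64, so c = 8.
Foci lie on the vertical axis through the center: (h, k ± c).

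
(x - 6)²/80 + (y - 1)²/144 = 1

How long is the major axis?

24

Center (6, 1). The larger denominator 144 sits under the y-term, so the major axis is vertical; a² = 144, b² = 80.
a² = 144 so a = 12; the major axis has length 2a = 24.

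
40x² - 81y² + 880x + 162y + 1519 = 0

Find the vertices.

(-20, 1) and (-2, 1)

Group: 40(x² + 22x) -81(y² - 2y) = -1519
Complete the square: 40(x + 11)² -81(y - 1)² = -1519 + 4840 - 81 = 3240
Dividing both sides by 3240: (x + 11)²/81 - (y - 1)²/40 = 1
Hyperbola, center (-11, 1), transverse axis horizontal; a² = 81, b² = 40.
a = 9. Vertices at (h ± a, k).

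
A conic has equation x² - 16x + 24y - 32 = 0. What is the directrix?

Only x is squared. Complete the square in x: (x - 8)² = -24(y - 4).
Vertex (8, 4); 4p = -24 so p = -6. Opens down.
Directrix is the horizontal line y = k − p = 4 − (-6) = 10.

y = 10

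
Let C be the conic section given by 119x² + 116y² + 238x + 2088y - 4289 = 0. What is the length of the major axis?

2√119

Group: 119(x² + 2x) + 116(y² + 18y) = 4289
Completing the square gives 119(x + 1)² + 116(y + 9)² = 4289 + 119 + 9396 = 13804.
Divide through by 13804 to get (x + 1)²/116 + (y + 9)²/119 = 1.
Ellipse, center (-1, -9), major axis vertical; a² = 119, b² = 116.
a² = 119 so a = √119; the major axis has length 2a = 2√119.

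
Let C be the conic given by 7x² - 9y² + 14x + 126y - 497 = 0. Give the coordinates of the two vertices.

(-4, 7) and (2, 7)

Group: 7(x² + 2x) -9(y² - 14y) = 497
7(x + 1)² -9(y - 7)² = 497 + 7 - 441 = 63
Divide by 63: (x + 1)²/9 - (y - 7)²/7 = 1
Hyperbola, center (-1, 7), transverse axis horizontal; a² = 9, b² = 7.
a = 3. Vertices at (h ± a, k).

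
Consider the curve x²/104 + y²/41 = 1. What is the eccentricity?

Center (0, 0). The larger denominator 104 sits under the x-term, so the major axis is horizontal; a² = 104, b² = 41.
c² = a² - b² = 63, so c = 3√7.
e = c/a = 3√7/2√26 = 3√182/52.

e = 3√182/52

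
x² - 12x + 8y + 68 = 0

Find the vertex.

(6, -4)

Only x is squared. Complete the square in x: (x - 6)² = -8(y + 4).
Vertex (6, -4); 4p = -8 so p = -2. Opens down.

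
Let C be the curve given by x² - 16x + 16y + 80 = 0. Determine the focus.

Only x is squared. Complete the square in x: (x - 8)² = -16(y + 1).
Vertex (8, -1); 4p = -16 so p = -4. Opens down.
Focus is p units from the vertex along the axis: (h, k + p).

(8, -5)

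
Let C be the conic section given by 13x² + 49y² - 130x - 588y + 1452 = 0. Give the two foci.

Group: 13(x² - 10x) + 49(y² - 12y) = -1452
Completing the square gives 13(x - 5)² + 49(y - 6)² = -1452 + 325 + 1764 = 637.
Divide through by 637 to get (x - 5)²/49 + (y - 6)²/13 = 1.
Ellipse, center (5, 6), major axis horizontal; a² = 49, b² = 13.
c² = a² - b² = 49 - 13 = 36, so c = 6.
Foci lie on the horizontal axis through the center: (h ± c, k).

(-1, 6) and (11, 6)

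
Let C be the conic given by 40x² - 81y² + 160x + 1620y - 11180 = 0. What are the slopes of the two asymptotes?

40(x² + 4x) -81(y² - 20y) = 11180
40(x + 2)² -81(y - 10)² = 11180 + 160 - 8100 = 3240
Dividing both sides by 3240: (x + 2)²/81 - (y - 10)²/40 = 1
Hyperbola, center (-2, 10), transverse axis horizontal; a² = 81, b² = 40.
For a horizontal hyperbola the asymptotes have slope ±b/a.
Here that is ±2√10/9.

2√10/9 and -2√10/9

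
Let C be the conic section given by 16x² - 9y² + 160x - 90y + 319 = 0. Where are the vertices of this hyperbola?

16(x² + 10x) -9(y² + 10y) = -319
Completing the square gives 16(x + 5)² -9(y + 5)² = -319 + 400 - 225 = -144.
Divide by -144: (y + 5)²/16 - (x + 5)²/9 = 1
Hyperbola, center (-5, -5), transverse axis vertical; a² = 16, b² = 9.
a = 4. Vertices at (h, k ± a).

(-5, -9) and (-5, -1)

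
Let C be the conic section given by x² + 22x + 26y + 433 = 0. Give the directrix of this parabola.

Only x is squared. Complete the square in x: (x + 11)² = -26(y + 12).
Vertex (-11, -12); 4p = -26 so p = -13/2. Opens down.
Directrix is the horizontal line y = k − p = -12 − (-13/2) = -11/2.

y = -11/2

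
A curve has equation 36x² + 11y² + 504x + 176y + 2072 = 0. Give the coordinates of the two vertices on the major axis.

36(x² + 14x) + 11(y² + 16y) = -2072
Completing the square gives 36(x + 7)² + 11(y + 8)² = -2072 + 1764 + 704 = 396.
Divide by 396: (x + 7)²/11 + (y + 8)²/36 = 1
Ellipse, center (-7, -8), major axis vertical; a² = 36, b² = 11.
a = 6. Vertices at (h, k ± a).

(-7, -14) and (-7, -2)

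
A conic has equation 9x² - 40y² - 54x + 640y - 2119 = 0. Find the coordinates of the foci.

(3, 1) and (3, 15)

9(x² - 6x) -40(y² - 16y) = 2119
Complete the square: 9(x - 3)² -40(y - 8)² = 2119 + 81 - 2560 = -360
Divide through by -360 to get (y - 8)²/9 - (x - 3)²/40 = 1.
Hyperbola, center (3, 8), transverse axis vertical; a² = 9, b² = 40.
c² = a² + b² = 9 + 40 = 49, so c = 7.
Foci lie on the vertical axis through the center: (h, k ± c).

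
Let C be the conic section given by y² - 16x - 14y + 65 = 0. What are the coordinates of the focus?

(5, 7)

Only y is squared. Complete the square in y: (y - 7)² = 16(x - 1).
Vertex (1, 7); 4p = 16 so p = 4. Opens right.
Focus is p units from the vertex along the axis: (h + p, k).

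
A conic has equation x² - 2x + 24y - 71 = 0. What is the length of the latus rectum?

Only x is squared. Complete the square in x: (x - 1)² = -24(y - 3).
Vertex (1, 3); 4p = -24 so p = -6. Opens down.
Latus rectum length = |4p| = 24.

24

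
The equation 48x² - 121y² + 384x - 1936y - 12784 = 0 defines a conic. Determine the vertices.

Rearranging, 48(x² + 8x) -121(y² + 16y) = 12784.
Complete the square in x and y: 48(x + 4)² -121(y + 8)² = 12784 + 768 - 7744 = 5808
Divide by 5808: (x + 4)²/121 - (y + 8)²/48 = 1
Hyperbola, center (-4, -8), transverse axis horizontal; a² = 121, b² = 48.
a = 11. Vertices at (h ± a, k).

(-15, -8) and (7, -8)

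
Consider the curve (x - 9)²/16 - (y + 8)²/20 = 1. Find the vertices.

(5, -8) and (13, -8)

Center (9, -8). The positive term is the x-term, so the transverse axis is horizontal; a² = 16, b² = 20.
a = 4. Vertices at (h ± a, k).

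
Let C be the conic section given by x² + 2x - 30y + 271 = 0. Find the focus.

(-1, 33/2)

Only x is squared. Complete the square in x: (x + 1)² = 30(y - 9).
Vertex (-1, 9); 4p = 30 so p = 15/2. Opens up.
Focus is p units from the vertex along the axis: (h, k + p).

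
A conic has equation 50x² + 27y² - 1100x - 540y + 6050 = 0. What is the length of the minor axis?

Group: 50(x² - 22x) + 27(y² - 20y) = -6050
50(x - 11)² + 27(y - 10)² = -6050 + 6050 + 2700 = 2700
Divide by 2700: (x - 11)²/54 + (y - 10)²/100 = 1
Ellipse, center (11, 10), major axis vertical; a² = 100, b² = 54.
b² = 54 so b = 3√6; the minor axis has length 2b = 6√6.

6√6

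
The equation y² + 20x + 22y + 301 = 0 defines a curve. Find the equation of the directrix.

x = -4

Only y is squared. Complete the square in y: (y + 11)² = -20(x + 9).
Vertex (-9, -11); 4p = -20 so p = -5. Opens left.
Directrix is the vertical line x = h − p = -9 − (-5) = -4.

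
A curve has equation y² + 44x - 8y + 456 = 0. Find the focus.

(-21, 4)

Only y is squared. Complete the square in y: (y - 4)² = -44(x + 10).
Vertex (-10, 4); 4p = -44 so p = -11. Opens left.
Focus is p units from the vertex along the axis: (h + p, k).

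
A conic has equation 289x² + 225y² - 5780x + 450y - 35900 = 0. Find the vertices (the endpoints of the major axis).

Group the x- and y-terms: 289(x² - 20x) + 225(y² + 2y) = 35900
Completing the square gives 289(x - 10)² + 225(y + 1)² = 35900 + 28900 + 225 = 65025.
Divide through by 65025 to get (x - 10)²/225 + (y + 1)²/289 = 1.
Ellipse, center (10, -1), major axis vertical; a² = 289, b² = 225.
a = 17. Vertices at (h, k ± a).

(10, -18) and (10, 16)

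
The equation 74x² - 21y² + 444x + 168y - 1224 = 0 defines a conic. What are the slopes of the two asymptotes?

√1554/21 and -√1554/21

Collect terms: 74(x² + 6x) -21(y² - 8y) = 1224
Completing the square gives 74(x + 3)² -21(y - 4)² = 1224 + 666 - 336 = 1554.
Divide through by 1554 to get (x + 3)²/21 - (y - 4)²/74 = 1.
Hyperbola, center (-3, 4), transverse axis horizontal; a² = 21, b² = 74.
For a horizontal hyperbola the asymptotes have slope ±b/a.
Here that is ±√74/√21 = ±√1554/21.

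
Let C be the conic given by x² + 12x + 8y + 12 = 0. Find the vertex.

(-6, 3)

Only x is squared. Complete the square in x: (x + 6)² = -8(y - 3).
Vertex (-6, 3); 4p = -8 so p = -2. Opens down.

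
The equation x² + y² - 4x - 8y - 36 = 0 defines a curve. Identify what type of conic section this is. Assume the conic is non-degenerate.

No xy term. Coefficients of x² and y² are A = 1, C = 1.
A = C (same sign) ⇒ circle.

circle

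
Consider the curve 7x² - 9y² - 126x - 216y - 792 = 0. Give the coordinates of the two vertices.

Collect terms: 7(x² - 18x) -9(y² + 24y) = 792
Complete the square: 7(x - 9)² -9(y + 12)² = 792 + 567 - 1296 = 63
Divide by 63: (x - 9)²/9 - (y + 12)²/7 = 1
Hyperbola, center (9, -12), transverse axis horizontal; a² = 9, b² = 7.
a = 3. Vertices at (h ± a, k).

(6, -12) and (12, -12)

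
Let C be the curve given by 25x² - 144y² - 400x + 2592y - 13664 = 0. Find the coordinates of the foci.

Group the x- and y-terms: 25(x² - 16x) -144(y² - 18y) = 13664
Complete the square in x and y: 25(x - 8)² -144(y - 9)² = 13664 + 1600 - 11664 = 3600
Divide through by 3600 to get (x - 8)²/144 - (y - 9)²/25 = 1.
Hyperbola, center (8, 9), transverse axis horizontal; a² = 144, b² = 25.
c² = a² + b² = 144 + 25 = 169, so c = 13.
Foci lie on the horizontal axis through the center: (h ± c, k).

(-5, 9) and (21, 9)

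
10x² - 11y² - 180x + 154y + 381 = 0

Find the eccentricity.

e = √210/10

Group the x- and y-terms: 10(x² - 18x) -11(y² - 14y) = -381
Completing the square gives 10(x - 9)² -11(y - 7)² = -381 + 810 - 539 = -110.
Dividing both sides by -110: (y - 7)²/10 - (x - 9)²/11 = 1
Hyperbola, center (9, 7), transverse axis vertical; a² = 10, b² = 11.
c² = a² + b² = 21, so c = √21.
e = c/a = √21/√10 = √210/10.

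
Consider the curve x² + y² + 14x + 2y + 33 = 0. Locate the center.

Group: (x² + 14x) + (y² + 2y) = -33
Complete the square: (x + 7)² + (y + 1)² = -33 + 49 + 1 = 17
So (x + 7)² + (y + 1)² = 17.
Circle centered at (-7, -1) with r² = 17.

(-7, -1)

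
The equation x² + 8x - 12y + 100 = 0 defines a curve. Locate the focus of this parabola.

(-4, 10)

Only x is squared. Complete the square in x: (x + 4)² = 12(y - 7).
Vertex (-4, 7); 4p = 12 so p = 3. Opens up.
Focus is p units from the vertex along the axis: (h, k + p).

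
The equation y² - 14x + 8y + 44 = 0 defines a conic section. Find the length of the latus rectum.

14

Only y is squared. Complete the square in y: (y + 4)² = 14(x - 2).
Vertex (2, -4); 4p = 14 so p = 7/2. Opens right.
Latus rectum length = |4p| = 14.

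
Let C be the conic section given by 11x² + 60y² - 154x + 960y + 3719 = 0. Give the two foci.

(0, -8) and (14, -8)

Group the x- and y-terms: 11(x² - 14x) + 60(y² + 16y) = -3719
Complete the square in x and y: 11(x - 7)² + 60(y + 8)² = -3719 + 539 + 3840 = 660
Divide through by 660 to get (x - 7)²/60 + (y + 8)²/11 = 1.
Ellipse, center (7, -8), major axis horizontal; a² = 60, b² = 11.
c² = a² - b² = 60 - 11 = 49, so c = 7.
Foci lie on the horizontal axis through the center: (h ± c, k).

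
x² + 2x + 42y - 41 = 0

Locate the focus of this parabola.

Only x is squared. Complete the square in x: (x + 1)² = -42(y - 1).
Vertex (-1, 1); 4p = -42 so p = -21/2. Opens down.
Focus is p units from the vertex along the axis: (h, k + p).

(-1, -19/2)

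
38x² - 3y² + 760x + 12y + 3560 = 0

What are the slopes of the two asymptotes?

√114/3 and -√114/3

38(x² + 20x) -3(y² - 4y) = -3560
38(x + 10)² -3(y - 2)² = -3560 + 3800 - 12 = 228
Divide by 228: (x + 10)²/6 - (y - 2)²/76 = 1
Hyperbola, center (-10, 2), transverse axis horizontal; a² = 6, b² = 76.
For a horizontal hyperbola the asymptotes have slope ±b/a.
Here that is ±2√19/√6 = ±√114/3.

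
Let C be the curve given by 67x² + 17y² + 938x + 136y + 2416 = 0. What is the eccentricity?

e = 5√134/67

67(x² + 14x) + 17(y² + 8y) = -2416
Completing the square gives 67(x + 7)² + 17(y + 4)² = -2416 + 3283 + 272 = 1139.
Dividing both sides by 1139: (x + 7)²/17 + (y + 4)²/67 = 1
Ellipse, center (-7, -4), major axis vertical; a² = 67, b² = 17.
c² = a² - b² = 50, so c = 5√2.
e = c/a = 5√2/√67 = 5√134/67.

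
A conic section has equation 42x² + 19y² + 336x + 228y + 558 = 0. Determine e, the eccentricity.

e = √966/42

Rearranging, 42(x² + 8x) + 19(y² + 12y) = -558.
42(x + 4)² + 19(y + 6)² = -558 + 672 + 684 = 798
Divide through by 798 to get (x + 4)²/19 + (y + 6)²/42 = 1.
Ellipse, center (-4, -6), major axis vertical; a² = 42, b² = 19.
c² = a² - b² = 23, so c = √23.
e = c/a = √23/√42 = √966/42.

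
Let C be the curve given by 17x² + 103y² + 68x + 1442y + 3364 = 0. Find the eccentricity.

e = √8858/103

Collect terms: 17(x² + 4x) + 103(y² + 14y) = -3364
Complete the square in x and y: 17(x + 2)² + 103(y + 7)² = -3364 + 68 + 5047 = 1751
Dividing both sides by 1751: (x + 2)²/103 + (y + 7)²/17 = 1
Ellipse, center (-2, -7), major axis horizontal; a² = 103, b² = 17.
c² = a² - b² = 86, so c = √86.
e = c/a = √86/√103 = √8858/103.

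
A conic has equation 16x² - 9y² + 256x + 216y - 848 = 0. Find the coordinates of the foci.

Group: 16(x² + 16x) -9(y² - 24y) = 848
16(x + 8)² -9(y - 12)² = 848 + 1024 - 1296 = 576
Dividing both sides by 576: (x + 8)²/36 - (y - 12)²/64 = 1
Hyperbola, center (-8, 12), transverse axis horizontal; a² = 36, b² = 64.
c² = a² + b² = 36 + 64 = 100, so c = 10.
Foci lie on the horizontal axis through the center: (h ± c, k).

(-18, 12) and (2, 12)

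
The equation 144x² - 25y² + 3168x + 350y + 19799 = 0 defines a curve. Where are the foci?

Rearranging, 144(x² + 22x) -25(y² - 14y) = -19799.
Complete the square in x and y: 144(x + 11)² -25(y - 7)² = -19799 + 17424 - 1225 = -3600
Divide by -3600: (y - 7)²/144 - (x + 11)²/25 = 1
Hyperbola, center (-11, 7), transverse axis vertical; a² = 144, b² = 25.
c² = a² + b² = 144 + 25 = 169, so c = 13.
Foci lie on the vertical axis through the center: (h, k ± c).

(-11, -6) and (-11, 20)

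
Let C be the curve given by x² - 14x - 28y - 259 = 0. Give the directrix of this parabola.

y = -18

Only x is squared. Complete the square in x: (x - 7)² = 28(y + 11).
Vertex (7, -11); 4p = 28 so p = 7. Opens up.
Directrix is the horizontal line y = k − p = -11 − (7) = -18.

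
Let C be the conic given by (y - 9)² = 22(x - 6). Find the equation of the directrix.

x = 1/2

Vertex (6, 9); 4p = 22 so p = 11/2. Opens right.
Directrix is the vertical line x = h − p = 6 − (11/2) = 1/2.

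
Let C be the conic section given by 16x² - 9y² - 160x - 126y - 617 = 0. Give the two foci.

Group: 16(x² - 10x) -9(y² + 14y) = 617
Complete the square: 16(x - 5)² -9(y + 7)² = 617 + 400 - 441 = 576
Dividing both sides by 576: (x - 5)²/36 - (y + 7)²/64 = 1
Hyperbola, center (5, -7), transverse axis horizontal; a² = 36, b² = 64.
c² = a² + b² = 36 + 64 = 100, so c = 10.
Foci lie on the horizontal axis through the center: (h ± c, k).

(-5, -7) and (15, -7)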